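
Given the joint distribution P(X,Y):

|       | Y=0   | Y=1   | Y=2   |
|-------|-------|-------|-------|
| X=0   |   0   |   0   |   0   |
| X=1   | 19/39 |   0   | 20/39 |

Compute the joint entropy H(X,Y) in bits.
0.9995 bits

H(X,Y) = -Σ_{x,y} P(x,y) log₂ P(x,y). Per-cell terms -P(x,y)·log₂P(x,y):
  X=0: 0.0000, 0.0000, 0.0000
  X=1: 0.5054, 0.0000, 0.4941
  (cells with P = 0 contribute 0)
Sum of the 6 terms: H(X,Y) = 0.9995 bits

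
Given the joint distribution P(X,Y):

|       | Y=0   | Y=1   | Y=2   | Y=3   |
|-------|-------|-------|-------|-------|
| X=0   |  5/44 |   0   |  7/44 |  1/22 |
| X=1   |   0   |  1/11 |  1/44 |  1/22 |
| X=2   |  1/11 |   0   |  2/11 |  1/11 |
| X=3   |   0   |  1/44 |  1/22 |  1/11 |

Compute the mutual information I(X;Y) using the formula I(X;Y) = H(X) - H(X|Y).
0.4239 bits

I(X;Y) = H(X) - H(X|Y)

Marginal of X (row sums):
  P(X=0) = 5/44 + 0 + 7/44 + 1/22 = 7/22
  P(X=1) = 0 + 1/11 + 1/44 + 1/22 = 7/44
  P(X=2) = 1/11 + 0 + 2/11 + 1/11 = 4/11
  P(X=3) = 0 + 1/44 + 1/22 + 1/11 = 7/44
H(X) = -[(7/22)·log₂(7/22) + (7/44)·log₂(7/44) + (4/11)·log₂(4/11) + (7/44)·log₂(7/44)]
  = 0.5257 + 0.4219 + 0.5307 + 0.4219 = 1.9002 bits

Marginal of Y (column sums):
  P(Y=0) = 5/44 + 0 + 1/11 + 0 = 9/44
  P(Y=1) = 0 + 1/11 + 0 + 1/44 = 5/44
  P(Y=2) = 7/44 + 1/44 + 2/11 + 1/22 = 9/22
  P(Y=3) = 1/22 + 1/22 + 1/11 + 1/11 = 3/11
H(X|Y) = Σ_y P(y)·H(X|Y=y):
  Y=0: P(Y=0) = 9/44, P(X|Y=0) = (5/9, 0, 4/9, 0) → H(X|Y=0) = 0.9911
  Y=1: P(Y=1) = 5/44, P(X|Y=1) = (0, 4/5, 0, 1/5) → H(X|Y=1) = 0.7219
  Y=2: P(Y=2) = 9/22, P(X|Y=2) = (7/18, 1/18, 4/9, 1/9) → H(X|Y=2) = 1.6337
  Y=3: P(Y=3) = 3/11, P(X|Y=3) = (1/6, 1/6, 1/3, 1/3) → H(X|Y=3) = 1.9183
H(X|Y) = (9/44)·0.9911 + (5/44)·0.7219 + (9/22)·1.6337 + (3/11)·1.9183 = 1.4763 bits

I(X;Y) = H(X) - H(X|Y) = 1.9002 - 1.4763 = 0.4239 bits

Cross-check via I(X;Y) = H(X) + H(Y) - H(X,Y): computing H(Y) from the column sums and H(X,Y) from the 16 cells in the same way gives H(Y) = 1.8636 bits and H(X,Y) = 3.3399 bits, so
I(X;Y) = 1.9002 + 1.8636 - 3.3399 = 0.4239 bits ✓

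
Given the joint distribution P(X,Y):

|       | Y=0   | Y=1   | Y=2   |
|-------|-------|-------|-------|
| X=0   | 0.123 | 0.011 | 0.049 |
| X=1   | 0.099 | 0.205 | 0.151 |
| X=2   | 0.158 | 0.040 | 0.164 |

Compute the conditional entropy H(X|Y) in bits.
1.3372 bits

H(X|Y) = H(X,Y) - H(Y)

H(X,Y) = -Σ_{x,y} P(x,y) log₂ P(x,y). Per-cell terms -P(x,y)·log₂P(x,y):
  X=0: 0.37186, 0.07157, 0.21320
  X=1: 0.33031, 0.46869, 0.41183
  X=2: 0.42060, 0.18575, 0.42775
Sum of the 9 terms: H(X,Y) = 2.9016 bits

Marginal of Y (column sums):
  P(Y=0) = 0.123 + 0.099 + 0.158 = 0.380
  P(Y=1) = 0.011 + 0.205 + 0.040 = 0.256
  P(Y=2) = 0.049 + 0.151 + 0.164 = 0.364
H(Y) = -[0.380·log₂(0.380) + 0.256·log₂(0.256) + 0.364·log₂(0.364)]
  = 0.53045 + 0.50324 + 0.53071 = 1.5644 bits

H(X|Y) = H(X,Y) - H(Y) = 2.9016 - 1.5644 = 1.3372 bits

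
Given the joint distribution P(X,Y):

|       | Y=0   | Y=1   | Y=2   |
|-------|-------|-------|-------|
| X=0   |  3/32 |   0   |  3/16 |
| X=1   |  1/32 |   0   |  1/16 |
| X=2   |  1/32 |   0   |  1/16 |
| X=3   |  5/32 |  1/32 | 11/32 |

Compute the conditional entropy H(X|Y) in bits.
1.6103 bits

H(X|Y) = H(X,Y) - H(Y)

H(X,Y) = -Σ_{x,y} P(x,y) log₂ P(x,y). Per-cell terms -P(x,y)·log₂P(x,y):
  X=0: 0.32016, 0.00000, 0.45282
  X=1: 0.15625, 0.00000, 0.25000
  X=2: 0.15625, 0.00000, 0.25000
  X=3: 0.41845, 0.15625, 0.52957
  (cells with P = 0 contribute 0)
Sum of the 12 terms: H(X,Y) = 2.68975 bits

Marginal of Y (column sums):
  P(Y=0) = 3/32 + 1/32 + 1/32 + 5/32 = 5/16
  P(Y=1) = 0 + 0 + 0 + 1/32 = 1/32
  P(Y=2) = 3/16 + 1/16 + 1/16 + 11/32 = 21/32
H(Y) = -[(5/16)·log₂(5/16) + (1/32)·log₂(1/32) + (21/32)·log₂(21/32)]
  = 0.52440 + 0.15625 + 0.39879 = 1.07944 bits

H(X|Y) = H(X,Y) - H(Y) = 2.68975 - 1.07944 = 1.6103 bits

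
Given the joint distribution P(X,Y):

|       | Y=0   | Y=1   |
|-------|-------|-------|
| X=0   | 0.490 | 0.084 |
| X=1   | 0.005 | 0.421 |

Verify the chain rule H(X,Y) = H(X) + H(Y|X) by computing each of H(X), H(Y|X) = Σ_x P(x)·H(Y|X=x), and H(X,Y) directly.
H(X) = 0.9841 bits, H(Y|X) = 0.3840 bits, H(X,Y) = 1.3681 bits

Marginal of X (row sums):
  P(X=0) = 0.490 + 0.084 = 0.574
  P(X=1) = 0.005 + 0.421 = 0.426
H(X) = -[0.574·log₂(0.574) + 0.426·log₂(0.426)]
  = 0.45970 + 0.52444 = 0.9841 bits

H(Y|X) = Σ_x P(x)·H(Y|X=x):
  X=0: P(X=0) = 0.574, P(Y|X=0) = (35/41, 6/41) → H(Y|X=0) = 0.60061
  X=1: P(X=1) = 0.426, P(Y|X=1) = (5/426, 421/426) → H(Y|X=1) = 0.09210
H(Y|X) = 0.574·0.60061 + 0.426·0.09210 = 0.3840 bits

H(X,Y) = -Σ_{x,y} P(x,y) log₂ P(x,y). Per-cell terms -P(x,y)·log₂P(x,y):
  X=0: 0.50428, 0.30017
  X=1: 0.03822, 0.52545
Sum of the 4 terms: H(X,Y) = 1.3681 bits

Chain rule check:
  H(X) + H(Y|X) = 0.9841 + 0.3840 = 1.3681 bits
  H(X,Y) = 1.3681 bits
✓ Chain rule verified.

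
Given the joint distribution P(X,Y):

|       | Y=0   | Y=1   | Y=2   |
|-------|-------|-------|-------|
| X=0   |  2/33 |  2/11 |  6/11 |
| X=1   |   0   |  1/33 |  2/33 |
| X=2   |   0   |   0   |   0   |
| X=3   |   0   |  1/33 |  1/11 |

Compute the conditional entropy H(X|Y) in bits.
0.9309 bits

H(X|Y) = H(X,Y) - H(Y)

H(X,Y) = -Σ_{x,y} P(x,y) log₂ P(x,y). Per-cell terms -P(x,y)·log₂P(x,y):
  X=0: 0.24511, 0.44717, 0.47698
  X=1: 0.00000, 0.15286, 0.24511
  X=2: 0.00000, 0.00000, 0.00000
  X=3: 0.00000, 0.15286, 0.31449
  (cells with P = 0 contribute 0)
Sum of the 12 terms: H(X,Y) = 2.0346 bits

Marginal of Y (column sums):
  P(Y=0) = 2/33 + 0 + 0 + 0 = 2/33
  P(Y=1) = 2/11 + 1/33 + 0 + 1/33 = 8/33
  P(Y=2) = 6/11 + 2/33 + 0 + 1/11 = 23/33
H(Y) = -[(2/33)·log₂(2/33) + (8/33)·log₂(8/33) + (23/33)·log₂(23/33)]
  = 0.24511 + 0.49561 + 0.36300 = 1.1037 bits

H(X|Y) = H(X,Y) - H(Y) = 2.0346 - 1.1037 = 0.9309 bits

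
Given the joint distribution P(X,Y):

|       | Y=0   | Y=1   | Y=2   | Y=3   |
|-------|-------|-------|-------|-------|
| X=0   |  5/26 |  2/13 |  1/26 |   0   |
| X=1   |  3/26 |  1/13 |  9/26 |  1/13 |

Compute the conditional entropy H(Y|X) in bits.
1.5510 bits

H(Y|X) = H(X,Y) - H(X)

H(X,Y) = -Σ_{x,y} P(x,y) log₂ P(x,y). Per-cell terms -P(x,y)·log₂P(x,y):
  X=0: 0.4574, 0.4155, 0.1808, 0.0000
  X=1: 0.3595, 0.2846, 0.5298, 0.2846
  (cells with P = 0 contribute 0)
Sum of the 8 terms: H(X,Y) = 2.5122 bits

Marginal of X (row sums):
  P(X=0) = 5/26 + 2/13 + 1/26 + 0 = 5/13
  P(X=1) = 3/26 + 1/13 + 9/26 + 1/13 = 8/13
H(X) = -[(5/13)·log₂(5/13) + (8/13)·log₂(8/13)]
  = 0.5302 + 0.4310 = 0.9612 bits

H(Y|X) = H(X,Y) - H(X) = 2.5122 - 0.9612 = 1.5510 bits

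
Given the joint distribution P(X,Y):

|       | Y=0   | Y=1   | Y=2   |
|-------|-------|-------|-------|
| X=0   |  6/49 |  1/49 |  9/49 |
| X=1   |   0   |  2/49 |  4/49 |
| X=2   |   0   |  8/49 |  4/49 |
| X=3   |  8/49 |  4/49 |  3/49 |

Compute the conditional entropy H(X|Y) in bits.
1.5419 bits

H(X|Y) = H(X,Y) - H(Y)

H(X,Y) = -Σ_{x,y} P(x,y) log₂ P(x,y). Per-cell terms -P(x,y)·log₂P(x,y):
  X=0: 0.3709895, 0.1145859, 0.4490421
  X=1: 0.0000000, 0.1883555, 0.2950784
  X=2: 0.0000000, 0.4268914, 0.2950784
  X=3: 0.4268914, 0.2950784, 0.2467192
  (cells with P = 0 contribute 0)
Sum of the 12 terms: H(X,Y) = 3.108710 bits

Marginal of Y (column sums):
  P(Y=0) = 6/49 + 0 + 0 + 8/49 = 2/7
  P(Y=1) = 1/49 + 2/49 + 8/49 + 4/49 = 15/49
  P(Y=2) = 9/49 + 4/49 + 4/49 + 3/49 = 20/49
H(Y) = -[(2/7)·log₂(2/7) + (15/49)·log₂(15/49) + (20/49)·log₂(20/49)]
  = 0.5163871 + 0.5228018 + 0.5276660 = 1.566855 bits

H(X|Y) = H(X,Y) - H(Y) = 3.108710 - 1.566855 = 1.5419 bits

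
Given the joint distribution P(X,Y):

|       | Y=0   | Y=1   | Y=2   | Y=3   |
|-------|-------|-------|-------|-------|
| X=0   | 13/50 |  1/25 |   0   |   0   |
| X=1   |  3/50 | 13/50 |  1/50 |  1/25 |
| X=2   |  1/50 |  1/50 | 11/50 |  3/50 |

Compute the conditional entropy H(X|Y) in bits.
0.8068 bits

H(X|Y) = H(X,Y) - H(Y)

H(X,Y) = -Σ_{x,y} P(x,y) log₂ P(x,y). Per-cell terms -P(x,y)·log₂P(x,y):
  X=0: 0.5052883, 0.1857542, 0.0000000, 0.0000000
  X=1: 0.2435336, 0.5052883, 0.1128771, 0.1857542
  X=2: 0.1128771, 0.1128771, 0.4805734, 0.2435336
  (cells with P = 0 contribute 0)
Sum of the 12 terms: H(X,Y) = 2.688357 bits

Marginal of Y (column sums):
  P(Y=0) = 13/50 + 3/50 + 1/50 = 17/50
  P(Y=1) = 1/25 + 13/50 + 1/50 = 8/25
  P(Y=2) = 0 + 1/50 + 11/50 = 6/25
  P(Y=3) = 0 + 1/25 + 3/50 = 1/10
H(Y) = -[(17/50)·log₂(17/50) + (8/25)·log₂(8/25) + (6/25)·log₂(6/25) + (1/10)·log₂(1/10)]
  = 0.5291737 + 0.5260340 + 0.4941345 + 0.3321928 = 1.881535 bits

H(X|Y) = H(X,Y) - H(Y) = 2.688357 - 1.881535 = 0.8068 bits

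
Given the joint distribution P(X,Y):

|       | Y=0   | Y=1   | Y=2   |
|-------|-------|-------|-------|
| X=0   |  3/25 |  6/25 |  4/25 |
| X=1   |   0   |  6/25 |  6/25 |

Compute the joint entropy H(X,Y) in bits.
2.2725 bits

H(X,Y) = -Σ_{x,y} P(x,y) log₂ P(x,y). Per-cell terms -P(x,y)·log₂P(x,y):
  X=0: 0.36707, 0.49413, 0.42302
  X=1: 0.00000, 0.49413, 0.49413
  (cells with P = 0 contribute 0)
Sum of the 6 terms: H(X,Y) = 2.2725 bits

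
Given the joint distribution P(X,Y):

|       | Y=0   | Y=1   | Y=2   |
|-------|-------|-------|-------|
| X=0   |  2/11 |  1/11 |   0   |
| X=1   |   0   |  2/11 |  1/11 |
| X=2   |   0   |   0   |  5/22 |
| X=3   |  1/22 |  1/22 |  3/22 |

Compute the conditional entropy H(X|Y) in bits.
1.2780 bits

H(X|Y) = H(X,Y) - H(Y)

H(X,Y) = -Σ_{x,y} P(x,y) log₂ P(x,y). Per-cell terms -P(x,y)·log₂P(x,y):
  X=0: 0.44717, 0.31449, 0.00000
  X=1: 0.00000, 0.44717, 0.31449
  X=2: 0.00000, 0.00000, 0.48580
  X=3: 0.20270, 0.20270, 0.39197
  (cells with P = 0 contribute 0)
Sum of the 12 terms: H(X,Y) = 2.8065 bits

Marginal of Y (column sums):
  P(Y=0) = 2/11 + 0 + 0 + 1/22 = 5/22
  P(Y=1) = 1/11 + 2/11 + 0 + 1/22 = 7/22
  P(Y=2) = 0 + 1/11 + 5/22 + 3/22 = 5/11
H(Y) = -[(5/22)·log₂(5/22) + (7/22)·log₂(7/22) + (5/11)·log₂(5/11)]
  = 0.48580 + 0.52566 + 0.51705 = 1.5285 bits

H(X|Y) = H(X,Y) - H(Y) = 2.8065 - 1.5285 = 1.2780 bits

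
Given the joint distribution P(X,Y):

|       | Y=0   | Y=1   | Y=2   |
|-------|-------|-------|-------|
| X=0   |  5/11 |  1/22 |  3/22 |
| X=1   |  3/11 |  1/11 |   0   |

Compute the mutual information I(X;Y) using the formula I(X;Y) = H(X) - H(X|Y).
0.1263 bits

I(X;Y) = H(X) - H(X|Y)

Marginal of X (row sums):
  P(X=0) = 5/11 + 1/22 + 3/22 = 7/11
  P(X=1) = 3/11 + 1/11 + 0 = 4/11
H(X) = -[(7/11)·log₂(7/11) + (4/11)·log₂(4/11)]
  = 0.414958 + 0.530702 = 0.94566 bits

Marginal of Y (column sums):
  P(Y=0) = 5/11 + 3/11 = 8/11
  P(Y=1) = 1/22 + 1/11 = 3/22
  P(Y=2) = 3/22 + 0 = 3/22
H(X|Y) = Σ_y P(y)·H(X|Y=y):
  Y=0: P(Y=0) = 8/11, P(X|Y=0) = (5/8, 3/8) → H(X|Y=0) = 0.954434
  Y=1: P(Y=1) = 3/22, P(X|Y=1) = (1/3, 2/3) → H(X|Y=1) = 0.918296
  Y=2: P(Y=2) = 3/22, P(X|Y=2) = (1, 0) → H(X|Y=2) = 0.000000
H(X|Y) = (8/11)·0.954434 + (3/22)·0.918296 + (3/22)·0.000000 = 0.81936 bits

I(X;Y) = H(X) - H(X|Y) = 0.94566 - 0.81936 = 0.1263 bits

Cross-check via I(X;Y) = H(X) + H(Y) - H(X,Y): computing H(Y) from the column sums and H(X,Y) from the 6 cells in the same way gives H(Y) = 1.11808 bits and H(X,Y) = 1.93743 bits, so
I(X;Y) = 0.94566 + 1.11808 - 1.93743 = 0.1263 bits ✓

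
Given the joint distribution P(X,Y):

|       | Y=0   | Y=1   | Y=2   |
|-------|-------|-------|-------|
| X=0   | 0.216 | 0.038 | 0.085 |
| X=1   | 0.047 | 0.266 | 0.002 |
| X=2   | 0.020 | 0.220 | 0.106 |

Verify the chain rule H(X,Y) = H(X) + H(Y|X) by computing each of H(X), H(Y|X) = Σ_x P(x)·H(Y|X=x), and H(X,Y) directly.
H(X) = 1.5838 bits, H(Y|X) = 1.0454 bits, H(X,Y) = 2.6292 bits

Marginal of X (row sums):
  P(X=0) = 0.216 + 0.038 + 0.085 = 0.339
  P(X=1) = 0.047 + 0.266 + 0.002 = 0.315
  P(X=2) = 0.020 + 0.220 + 0.106 = 0.346
H(X) = -[0.339·log₂(0.339) + 0.315·log₂(0.315) + 0.346·log₂(0.346)]
  = 0.52906 + 0.52497 + 0.52978 = 1.5838 bits

H(Y|X) = Σ_x P(x)·H(Y|X=x):
  X=0: P(X=0) = 0.339, P(Y|X=0) = (72/113, 38/339, 85/339) → H(Y|X=0) = 1.26864
  X=1: P(X=1) = 0.315, P(Y|X=1) = (47/315, 38/45, 2/315) → H(Y|X=1) = 0.66184
  X=2: P(X=2) = 0.346, P(Y|X=2) = (10/173, 110/173, 53/173) → H(Y|X=2) = 1.17597
H(Y|X) = 0.339·1.26864 + 0.315·0.66184 + 0.346·1.17597 = 1.0454 bits

H(X,Y) = -Σ_{x,y} P(x,y) log₂ P(x,y). Per-cell terms -P(x,y)·log₂P(x,y):
  X=0: 0.47755, 0.17928, 0.30229
  X=1: 0.20733, 0.50819, 0.01793
  X=2: 0.11288, 0.48057, 0.34321
Sum of the 9 terms: H(X,Y) = 2.6292 bits

Chain rule check:
  H(X) + H(Y|X) = 1.5838 + 1.0454 = 2.6292 bits
  H(X,Y) = 2.6292 bits
✓ Chain rule verified.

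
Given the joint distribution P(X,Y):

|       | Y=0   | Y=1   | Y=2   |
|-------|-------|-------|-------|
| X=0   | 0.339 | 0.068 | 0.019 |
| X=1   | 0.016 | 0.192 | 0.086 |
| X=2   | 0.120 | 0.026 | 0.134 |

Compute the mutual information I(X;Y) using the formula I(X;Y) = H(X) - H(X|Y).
0.4271 bits

I(X;Y) = H(X) - H(X|Y)

Marginal of X (row sums):
  P(X=0) = 0.339 + 0.068 + 0.019 = 0.426
  P(X=1) = 0.016 + 0.192 + 0.086 = 0.294
  P(X=2) = 0.120 + 0.026 + 0.134 = 0.280
H(X) = -[0.426·log₂(0.426) + 0.294·log₂(0.294) + 0.280·log₂(0.280)]
  = 0.52444 + 0.51924 + 0.51422 = 1.55790 bits

Marginal of Y (column sums):
  P(Y=0) = 0.339 + 0.016 + 0.120 = 0.475
  P(Y=1) = 0.068 + 0.192 + 0.026 = 0.286
  P(Y=2) = 0.019 + 0.086 + 0.134 = 0.239
H(X|Y) = Σ_y P(y)·H(X|Y=y):
  Y=0: P(Y=0) = 0.475, P(X|Y=0) = (339/475, 16/475, 24/95) → H(X|Y=0) = 1.01353
  Y=1: P(Y=1) = 0.286, P(X|Y=1) = (34/143, 96/143, 1/11) → H(X|Y=1) = 1.19319
  Y=2: P(Y=2) = 0.239, P(X|Y=2) = (19/239, 86/239, 134/239) → H(X|Y=2) = 1.28905
H(X|Y) = 0.475·1.01353 + 0.286·1.19319 + 0.239·1.28905 = 1.13076 bits

I(X;Y) = H(X) - H(X|Y) = 1.55790 - 1.13076 = 0.4271 bits

Cross-check via I(X;Y) = H(X) + H(Y) - H(X,Y): computing H(Y) from the column sums and H(X,Y) from the 9 cells in the same way gives H(Y) = 1.52016 bits and H(X,Y) = 2.65092 bits, so
I(X;Y) = 1.55790 + 1.52016 - 2.65092 = 0.4271 bits ✓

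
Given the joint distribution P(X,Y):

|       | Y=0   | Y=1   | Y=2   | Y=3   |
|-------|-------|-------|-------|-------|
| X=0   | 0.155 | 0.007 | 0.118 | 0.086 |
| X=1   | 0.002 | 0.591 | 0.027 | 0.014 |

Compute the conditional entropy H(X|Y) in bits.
0.2294 bits

H(X|Y) = H(X,Y) - H(Y)

H(X,Y) = -Σ_{x,y} P(x,y) log₂ P(x,y). Per-cell terms -P(x,y)·log₂P(x,y):
  X=0: 0.41690, 0.05011, 0.36381, 0.30440
  X=1: 0.01793, 0.44843, 0.14069, 0.08622
Sum of the 8 terms: H(X,Y) = 1.8285 bits

Marginal of Y (column sums):
  P(Y=0) = 0.155 + 0.002 = 0.157
  P(Y=1) = 0.007 + 0.591 = 0.598
  P(Y=2) = 0.118 + 0.027 = 0.145
  P(Y=3) = 0.086 + 0.014 = 0.100
H(Y) = -[0.157·log₂(0.157) + 0.598·log₂(0.598) + 0.145·log₂(0.145) + 0.100·log₂(0.100)]
  = 0.41937 + 0.44359 + 0.40395 + 0.33219 = 1.5991 bits

H(X|Y) = H(X,Y) - H(Y) = 1.8285 - 1.5991 = 0.2294 bits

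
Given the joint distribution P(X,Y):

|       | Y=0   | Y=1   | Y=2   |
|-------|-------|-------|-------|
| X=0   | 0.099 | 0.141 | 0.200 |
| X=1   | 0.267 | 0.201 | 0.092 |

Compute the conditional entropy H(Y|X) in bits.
1.4942 bits

H(Y|X) = H(X,Y) - H(X)

H(X,Y) = -Σ_{x,y} P(x,y) log₂ P(x,y). Per-cell terms -P(x,y)·log₂P(x,y):
  X=0: 0.33031, 0.39850, 0.46439
  X=1: 0.50866, 0.46526, 0.31668
Sum of the 6 terms: H(X,Y) = 2.4838 bits

Marginal of X (row sums):
  P(X=0) = 0.099 + 0.141 + 0.200 = 0.440
  P(X=1) = 0.267 + 0.201 + 0.092 = 0.560
H(X) = -[0.440·log₂(0.440) + 0.560·log₂(0.560)]
  = 0.52115 + 0.46844 = 0.9896 bits

H(Y|X) = H(X,Y) - H(X) = 2.4838 - 0.9896 = 1.4942 bits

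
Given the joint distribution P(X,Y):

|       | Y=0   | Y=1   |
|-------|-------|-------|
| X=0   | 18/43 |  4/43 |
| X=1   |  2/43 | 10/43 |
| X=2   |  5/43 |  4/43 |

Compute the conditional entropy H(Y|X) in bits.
0.7388 bits

H(Y|X) = H(X,Y) - H(X)

H(X,Y) = -Σ_{x,y} P(x,y) log₂ P(x,y). Per-cell terms -P(x,y)·log₂P(x,y):
  X=0: 0.52591, 0.31872
  X=1: 0.20587, 0.48938
  X=2: 0.36097, 0.31872
Sum of the 6 terms: H(X,Y) = 2.2196 bits

Marginal of X (row sums):
  P(X=0) = 18/43 + 4/43 = 22/43
  P(X=1) = 2/43 + 10/43 = 12/43
  P(X=2) = 5/43 + 4/43 = 9/43
H(X) = -[(22/43)·log₂(22/43) + (12/43)·log₂(12/43) + (9/43)·log₂(9/43)]
  = 0.49466 + 0.51385 + 0.47226 = 1.4808 bits

H(Y|X) = H(X,Y) - H(X) = 2.2196 - 1.4808 = 0.7388 bits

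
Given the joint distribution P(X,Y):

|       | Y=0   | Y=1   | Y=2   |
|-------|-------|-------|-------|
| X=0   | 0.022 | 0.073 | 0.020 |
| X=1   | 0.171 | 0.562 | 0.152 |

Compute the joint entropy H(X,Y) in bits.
1.8257 bits

H(X,Y) = -Σ_{x,y} P(x,y) log₂ P(x,y). Per-cell terms -P(x,y)·log₂P(x,y):
  X=0: 0.12114, 0.27565, 0.11288
  X=1: 0.43570, 0.46722, 0.41311
Sum of the 6 terms: H(X,Y) = 1.8257 bits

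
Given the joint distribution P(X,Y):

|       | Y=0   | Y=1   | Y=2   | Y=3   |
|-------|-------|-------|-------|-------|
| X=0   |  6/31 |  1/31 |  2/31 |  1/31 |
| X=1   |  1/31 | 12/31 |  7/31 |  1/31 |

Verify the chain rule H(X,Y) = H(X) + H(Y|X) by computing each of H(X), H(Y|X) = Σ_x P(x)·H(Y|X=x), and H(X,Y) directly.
H(X) = 0.9072 bits, H(Y|X) = 1.4606 bits, H(X,Y) = 2.3677 bits

Marginal of X (row sums):
  P(X=0) = 6/31 + 1/31 + 2/31 + 1/31 = 10/31
  P(X=1) = 1/31 + 12/31 + 7/31 + 1/31 = 21/31
H(X) = -[(10/31)·log₂(10/31) + (21/31)·log₂(21/31)]
  = 0.52654 + 0.38063 = 0.9072 bits

H(Y|X) = Σ_x P(x)·H(Y|X=x):
  X=0: P(X=0) = 10/31, P(Y|X=0) = (3/5, 1/10, 1/5, 1/10) → H(Y|X=0) = 1.57095
  X=1: P(X=1) = 21/31, P(Y|X=1) = (1/21, 4/7, 1/3, 1/21) → H(Y|X=1) = 1.40798
H(Y|X) = (10/31)·1.57095 + (21/31)·1.40798 = 1.4606 bits

H(X,Y) = -Σ_{x,y} P(x,y) log₂ P(x,y). Per-cell terms -P(x,y)·log₂P(x,y):
  X=0: 0.45856, 0.15981, 0.25511, 0.15981
  X=1: 0.15981, 0.53003, 0.48477, 0.15981
Sum of the 8 terms: H(X,Y) = 2.3677 bits

Chain rule check:
  H(X) + H(Y|X) = 0.9072 + 1.4606 = 2.3678 bits
  H(X,Y) = 2.3677 bits
✓ Chain rule verified (Δ = 0.0001 is 4-dp rounding noise: each of the three values was rounded independently).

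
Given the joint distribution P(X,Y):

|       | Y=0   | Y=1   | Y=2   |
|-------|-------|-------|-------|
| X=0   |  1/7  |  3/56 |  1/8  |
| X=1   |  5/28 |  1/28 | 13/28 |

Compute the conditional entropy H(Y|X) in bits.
1.2258 bits

H(Y|X) = H(X,Y) - H(X)

H(X,Y) = -Σ_{x,y} P(x,y) log₂ P(x,y). Per-cell terms -P(x,y)·log₂P(x,y):
  X=0: 0.4011, 0.2262, 0.3750
  X=1: 0.4438, 0.1717, 0.5139
Sum of the 6 terms: H(X,Y) = 2.1317 bits

Marginal of X (row sums):
  P(X=0) = 1/7 + 3/56 + 1/8 = 9/28
  P(X=1) = 5/28 + 1/28 + 13/28 = 19/28
H(X) = -[(9/28)·log₂(9/28) + (19/28)·log₂(19/28)]
  = 0.5263 + 0.3796 = 0.9059 bits

H(Y|X) = H(X,Y) - H(X) = 2.1317 - 0.9059 = 1.2258 bits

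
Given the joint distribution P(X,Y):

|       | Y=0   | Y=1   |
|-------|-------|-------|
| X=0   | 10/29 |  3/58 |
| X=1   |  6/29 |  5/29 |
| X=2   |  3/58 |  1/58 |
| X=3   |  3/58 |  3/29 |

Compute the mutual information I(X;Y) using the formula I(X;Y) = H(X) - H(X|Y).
0.1323 bits

I(X;Y) = H(X) - H(X|Y)

Marginal of X (row sums):
  P(X=0) = 10/29 + 3/58 = 23/58
  P(X=1) = 6/29 + 5/29 = 11/29
  P(X=2) = 3/58 + 1/58 = 2/29
  P(X=3) = 3/58 + 3/29 = 9/58
H(X) = -[(23/58)·log₂(23/58) + (11/29)·log₂(11/29) + (2/29)·log₂(2/29) + (9/58)·log₂(9/58)]
  = 0.529166 + 0.530484 + 0.266068 + 0.417112 = 1.742830 bits

Marginal of Y (column sums):
  P(Y=0) = 10/29 + 6/29 + 3/58 + 3/58 = 19/29
  P(Y=1) = 3/58 + 5/29 + 1/58 + 3/29 = 10/29
H(X|Y) = Σ_y P(y)·H(X|Y=y):
  Y=0: P(Y=0) = 19/29, P(X|Y=0) = (10/19, 6/19, 3/38, 3/38) → H(X|Y=0) = 1.590878
  Y=1: P(Y=1) = 10/29, P(X|Y=1) = (3/20, 1/2, 1/20, 3/10) → H(X|Y=1) = 1.647731
H(X|Y) = (19/29)·1.590878 + (10/29)·1.647731 = 1.610482 bits

I(X;Y) = H(X) - H(X|Y) = 1.742830 - 1.610482 = 0.1323 bits

Cross-check via I(X;Y) = H(X) + H(Y) - H(X,Y): computing H(Y) from the column sums and H(X,Y) from the 8 cells in the same way gives H(Y) = 0.929364 bits and H(X,Y) = 2.539846 bits, so
I(X;Y) = 1.742830 + 0.929364 - 2.539846 = 0.1323 bits ✓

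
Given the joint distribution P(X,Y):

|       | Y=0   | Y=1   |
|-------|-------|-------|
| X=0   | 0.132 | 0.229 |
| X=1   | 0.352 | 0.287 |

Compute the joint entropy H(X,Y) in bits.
1.9197 bits

H(X,Y) = -Σ_{x,y} P(x,y) log₂ P(x,y). Per-cell terms -P(x,y)·log₂P(x,y):
  X=0: 0.3856, 0.4870
  X=1: 0.5302, 0.5169
Sum of the 4 terms: H(X,Y) = 1.9197 bits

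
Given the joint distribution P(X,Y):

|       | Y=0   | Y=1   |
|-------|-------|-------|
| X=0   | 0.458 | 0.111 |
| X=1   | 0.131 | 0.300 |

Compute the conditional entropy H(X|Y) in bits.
0.7962 bits

H(X|Y) = H(X,Y) - H(Y)

H(X,Y) = -Σ_{x,y} P(x,y) log₂ P(x,y). Per-cell terms -P(x,y)·log₂P(x,y):
  X=0: 0.5160, 0.3520
  X=1: 0.3841, 0.5211
Sum of the 4 terms: H(X,Y) = 1.7732 bits

Marginal of Y (column sums):
  P(Y=0) = 0.458 + 0.131 = 0.589
  P(Y=1) = 0.111 + 0.300 = 0.411
H(Y) = -[0.589·log₂(0.589) + 0.411·log₂(0.411)]
  = 0.4498 + 0.5272 = 0.9770 bits

H(X|Y) = H(X,Y) - H(Y) = 1.7732 - 0.9770 = 0.7962 bits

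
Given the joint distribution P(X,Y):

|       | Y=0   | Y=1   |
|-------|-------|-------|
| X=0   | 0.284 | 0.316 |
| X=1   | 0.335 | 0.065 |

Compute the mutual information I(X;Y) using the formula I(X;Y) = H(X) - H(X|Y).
0.1039 bits

I(X;Y) = H(X) - H(X|Y)

Marginal of X (row sums):
  P(X=0) = 0.284 + 0.316 = 0.600
  P(X=1) = 0.335 + 0.065 = 0.400
H(X) = -[0.600·log₂(0.600) + 0.400·log₂(0.400)]
  = 0.4422 + 0.5288 = 0.9710 bits

Marginal of Y (column sums):
  P(Y=0) = 0.284 + 0.335 = 0.619
  P(Y=1) = 0.316 + 0.065 = 0.381
H(X|Y) = Σ_y P(y)·H(X|Y=y):
  Y=0: P(Y=0) = 0.619, P(X|Y=0) = (284/619, 335/619) → H(X|Y=0) = 0.9951
  Y=1: P(Y=1) = 0.381, P(X|Y=1) = (316/381, 65/381) → H(X|Y=1) = 0.6591
H(X|Y) = 0.619·0.9951 + 0.381·0.6591 = 0.8671 bits

I(X;Y) = H(X) - H(X|Y) = 0.9710 - 0.8671 = 0.1039 bits

Cross-check via I(X;Y) = H(X) + H(Y) - H(X,Y): computing H(Y) from the column sums and H(X,Y) from the 4 cells in the same way gives H(Y) = 0.9587 bits and H(X,Y) = 1.8258 bits, so
I(X;Y) = 0.9710 + 0.9587 - 1.8258 = 0.1039 bits ✓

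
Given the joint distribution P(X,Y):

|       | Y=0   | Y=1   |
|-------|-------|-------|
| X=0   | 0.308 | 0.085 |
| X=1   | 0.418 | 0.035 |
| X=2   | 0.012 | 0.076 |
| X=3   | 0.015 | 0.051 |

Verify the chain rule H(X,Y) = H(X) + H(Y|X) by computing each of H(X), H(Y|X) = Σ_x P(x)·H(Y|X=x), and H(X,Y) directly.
H(X) = 1.6144 bits, H(Y|X) = 0.5754 bits, H(X,Y) = 2.1899 bits

Marginal of X (row sums):
  P(X=0) = 0.308 + 0.085 = 0.393
  P(X=1) = 0.418 + 0.035 = 0.453
  P(X=2) = 0.012 + 0.076 = 0.088
  P(X=3) = 0.015 + 0.051 = 0.066
H(X) = -[0.393·log₂(0.393) + 0.453·log₂(0.453) + 0.088·log₂(0.088) + 0.066·log₂(0.066)]
  = 0.529528 + 0.517515 + 0.308559 + 0.258812 = 1.6144 bits

H(Y|X) = Σ_x P(x)·H(Y|X=x):
  X=0: P(X=0) = 0.393, P(Y|X=0) = (308/393, 85/393) → H(Y|X=0) = 0.753326
  X=1: P(X=1) = 0.453, P(Y|X=1) = (418/453, 35/453) → H(Y|X=1) = 0.392460
  X=2: P(X=2) = 0.088, P(Y|X=2) = (3/22, 19/22) → H(Y|X=2) = 0.574636
  X=3: P(X=3) = 0.066, P(Y|X=3) = (5/22, 17/22) → H(Y|X=3) = 0.773227
H(Y|X) = 0.393·0.753326 + 0.453·0.392460 + 0.088·0.574636 + 0.066·0.773227 = 0.5754 bits

H(X,Y) = -Σ_{x,y} P(x,y) log₂ P(x,y). Per-cell terms -P(x,y)·log₂P(x,y):
  X=0: 0.523291, 0.302293
  X=1: 0.526022, 0.169278
  X=2: 0.076570, 0.282557
  X=3: 0.090883, 0.218961
Sum of the 8 terms: H(X,Y) = 2.1899 bits

Chain rule check:
  H(X) + H(Y|X) = 1.6144 + 0.5754 = 2.1898 bits
  H(X,Y) = 2.1899 bits
✓ Chain rule verified (Δ = 0.0001 is 4-dp rounding noise: each of the three values was rounded independently).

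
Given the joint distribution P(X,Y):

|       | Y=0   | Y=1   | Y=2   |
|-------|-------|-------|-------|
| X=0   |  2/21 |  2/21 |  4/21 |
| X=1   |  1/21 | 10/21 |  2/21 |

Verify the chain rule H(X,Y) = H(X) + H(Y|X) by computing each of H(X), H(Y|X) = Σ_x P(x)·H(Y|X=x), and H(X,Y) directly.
H(X) = 0.9587 bits, H(Y|X) = 1.1851 bits, H(X,Y) = 2.1438 bits

Marginal of X (row sums):
  P(X=0) = 2/21 + 2/21 + 4/21 = 8/21
  P(X=1) = 1/21 + 10/21 + 2/21 = 13/21
H(X) = -[(8/21)·log₂(8/21) + (13/21)·log₂(13/21)]
  = 0.53041 + 0.42831 = 0.9587 bits

H(Y|X) = Σ_x P(x)·H(Y|X=x):
  X=0: P(X=0) = 8/21, P(Y|X=0) = (1/4, 1/4, 1/2) → H(Y|X=0) = 1.50000
  X=1: P(X=1) = 13/21, P(Y|X=1) = (1/13, 10/13, 2/13) → H(Y|X=1) = 0.99126
H(Y|X) = (8/21)·1.50000 + (13/21)·0.99126 = 1.1851 bits

H(X,Y) = -Σ_{x,y} P(x,y) log₂ P(x,y). Per-cell terms -P(x,y)·log₂P(x,y):
  X=0: 0.32308, 0.32308, 0.45568
  X=1: 0.20916, 0.50971, 0.32308
Sum of the 6 terms: H(X,Y) = 2.1438 bits

Chain rule check:
  H(X) + H(Y|X) = 0.9587 + 1.1851 = 2.1438 bits
  H(X,Y) = 2.1438 bits
✓ Chain rule verified.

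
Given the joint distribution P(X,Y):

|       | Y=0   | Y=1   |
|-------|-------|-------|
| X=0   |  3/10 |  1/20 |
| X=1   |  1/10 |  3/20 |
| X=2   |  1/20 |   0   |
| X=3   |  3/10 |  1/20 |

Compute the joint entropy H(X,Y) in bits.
2.4332 bits

H(X,Y) = -Σ_{x,y} P(x,y) log₂ P(x,y). Per-cell terms -P(x,y)·log₂P(x,y):
  X=0: 0.5211, 0.2161
  X=1: 0.3322, 0.4105
  X=2: 0.2161, 0.0000
  X=3: 0.5211, 0.2161
  (cells with P = 0 contribute 0)
Sum of the 8 terms: H(X,Y) = 2.4332 bits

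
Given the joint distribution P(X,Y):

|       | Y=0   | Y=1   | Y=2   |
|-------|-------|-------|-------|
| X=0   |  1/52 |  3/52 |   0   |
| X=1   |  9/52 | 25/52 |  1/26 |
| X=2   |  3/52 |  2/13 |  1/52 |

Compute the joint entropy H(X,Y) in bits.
2.2363 bits

H(X,Y) = -Σ_{x,y} P(x,y) log₂ P(x,y). Per-cell terms -P(x,y)·log₂P(x,y):
  X=0: 0.1096, 0.2374, 0.0000
  X=1: 0.4380, 0.5080, 0.1808
  X=2: 0.2374, 0.4155, 0.1096
  (cells with P = 0 contribute 0)
Sum of the 9 terms: H(X,Y) = 2.2363 bits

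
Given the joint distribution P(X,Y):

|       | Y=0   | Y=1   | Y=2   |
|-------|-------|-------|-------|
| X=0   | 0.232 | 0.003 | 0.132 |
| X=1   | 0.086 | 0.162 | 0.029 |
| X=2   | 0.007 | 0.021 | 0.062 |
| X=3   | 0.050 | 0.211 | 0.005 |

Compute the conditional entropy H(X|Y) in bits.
1.3755 bits

H(X|Y) = H(X,Y) - H(Y)

H(X,Y) = -Σ_{x,y} P(x,y) log₂ P(x,y). Per-cell terms -P(x,y)·log₂P(x,y):
  X=0: 0.48901, 0.02514, 0.38562
  X=1: 0.30440, 0.42540, 0.14813
  X=2: 0.05011, 0.11704, 0.24872
  X=3: 0.21610, 0.47363, 0.03822
Sum of the 12 terms: H(X,Y) = 2.92152 bits

Marginal of Y (column sums):
  P(Y=0) = 0.232 + 0.086 + 0.007 + 0.050 = 0.375
  P(Y=1) = 0.003 + 0.162 + 0.021 + 0.211 = 0.397
  P(Y=2) = 0.132 + 0.029 + 0.062 + 0.005 = 0.228
H(Y) = -[0.375·log₂(0.375) + 0.397·log₂(0.397) + 0.228·log₂(0.228)]
  = 0.53064 + 0.52912 + 0.48630 = 1.54606 bits

H(X|Y) = H(X,Y) - H(Y) = 2.92152 - 1.54606 = 1.3755 bits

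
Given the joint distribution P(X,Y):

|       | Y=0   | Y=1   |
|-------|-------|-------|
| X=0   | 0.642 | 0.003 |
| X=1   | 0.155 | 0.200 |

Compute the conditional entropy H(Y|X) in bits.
0.3784 bits

H(Y|X) = H(X,Y) - H(X)

H(X,Y) = -Σ_{x,y} P(x,y) log₂ P(x,y). Per-cell terms -P(x,y)·log₂P(x,y):
  X=0: 0.41047, 0.02514
  X=1: 0.41690, 0.46439
Sum of the 4 terms: H(X,Y) = 1.3169 bits

Marginal of X (row sums):
  P(X=0) = 0.642 + 0.003 = 0.645
  P(X=1) = 0.155 + 0.200 = 0.355
H(X) = -[0.645·log₂(0.645) + 0.355·log₂(0.355)]
  = 0.40805 + 0.53041 = 0.9385 bits

H(Y|X) = H(X,Y) - H(X) = 1.3169 - 0.9385 = 0.3784 bits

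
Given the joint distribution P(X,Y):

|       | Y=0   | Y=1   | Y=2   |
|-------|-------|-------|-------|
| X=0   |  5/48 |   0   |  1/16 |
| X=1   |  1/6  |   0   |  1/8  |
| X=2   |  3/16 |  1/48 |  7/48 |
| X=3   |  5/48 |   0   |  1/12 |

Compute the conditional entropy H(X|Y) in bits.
1.8991 bits

H(X|Y) = H(X,Y) - H(Y)

H(X,Y) = -Σ_{x,y} P(x,y) log₂ P(x,y). Per-cell terms -P(x,y)·log₂P(x,y):
  X=0: 0.33990, 0.00000, 0.25000
  X=1: 0.43083, 0.00000, 0.37500
  X=2: 0.45282, 0.11635, 0.40507
  X=3: 0.33990, 0.00000, 0.29875
  (cells with P = 0 contribute 0)
Sum of the 12 terms: H(X,Y) = 3.0086 bits

Marginal of Y (column sums):
  P(Y=0) = 5/48 + 1/6 + 3/16 + 5/48 = 9/16
  P(Y=1) = 0 + 0 + 1/48 + 0 = 1/48
  P(Y=2) = 1/16 + 1/8 + 7/48 + 1/12 = 5/12
H(Y) = -[(9/16)·log₂(9/16) + (1/48)·log₂(1/48) + (5/12)·log₂(5/12)]
  = 0.46692 + 0.11635 + 0.52626 = 1.1095 bits

H(X|Y) = H(X,Y) - H(Y) = 3.0086 - 1.1095 = 1.8991 bits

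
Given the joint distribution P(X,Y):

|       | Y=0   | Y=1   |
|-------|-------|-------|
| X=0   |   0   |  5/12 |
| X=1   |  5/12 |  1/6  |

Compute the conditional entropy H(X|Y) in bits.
0.5035 bits

H(X|Y) = H(X,Y) - H(Y)

H(X,Y) = -Σ_{x,y} P(x,y) log₂ P(x,y). Per-cell terms -P(x,y)·log₂P(x,y):
  X=0: 0.0000, 0.5263
  X=1: 0.5263, 0.4308
  (cells with P = 0 contribute 0)
Sum of the 4 terms: H(X,Y) = 1.4834 bits

Marginal of Y (column sums):
  P(Y=0) = 0 + 5/12 = 5/12
  P(Y=1) = 5/12 + 1/6 = 7/12
H(Y) = -[(5/12)·log₂(5/12) + (7/12)·log₂(7/12)]
  = 0.5263 + 0.4536 = 0.9799 bits

H(X|Y) = H(X,Y) - H(Y) = 1.4834 - 0.9799 = 0.5035 bits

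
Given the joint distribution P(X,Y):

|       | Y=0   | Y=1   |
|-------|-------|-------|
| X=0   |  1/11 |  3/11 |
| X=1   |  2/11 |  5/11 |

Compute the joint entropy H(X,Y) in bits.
1.7899 bits

H(X,Y) = -Σ_{x,y} P(x,y) log₂ P(x,y). Per-cell terms -P(x,y)·log₂P(x,y):
  X=0: 0.3145, 0.5112
  X=1: 0.4472, 0.5170
Sum of the 4 terms: H(X,Y) = 1.7899 bits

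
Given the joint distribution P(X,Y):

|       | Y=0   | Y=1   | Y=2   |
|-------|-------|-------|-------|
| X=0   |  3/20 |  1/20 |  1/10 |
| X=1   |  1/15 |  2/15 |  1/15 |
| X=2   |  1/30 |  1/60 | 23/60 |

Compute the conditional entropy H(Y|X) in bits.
1.1072 bits

H(Y|X) = H(X,Y) - H(X)

H(X,Y) = -Σ_{x,y} P(x,y) log₂ P(x,y). Per-cell terms -P(x,y)·log₂P(x,y):
  X=0: 0.41054, 0.21610, 0.33219
  X=1: 0.26046, 0.38759, 0.26046
  X=2: 0.16356, 0.09845, 0.53028
Sum of the 9 terms: H(X,Y) = 2.6596 bits

Marginal of X (row sums):
  P(X=0) = 3/20 + 1/20 + 1/10 = 3/10
  P(X=1) = 1/15 + 2/15 + 1/15 = 4/15
  P(X=2) = 1/30 + 1/60 + 23/60 = 13/30
H(X) = -[(3/10)·log₂(3/10) + (4/15)·log₂(4/15) + (13/30)·log₂(13/30)]
  = 0.52109 + 0.50850 + 0.52280 = 1.5524 bits

H(Y|X) = H(X,Y) - H(X) = 2.6596 - 1.5524 = 1.1072 bits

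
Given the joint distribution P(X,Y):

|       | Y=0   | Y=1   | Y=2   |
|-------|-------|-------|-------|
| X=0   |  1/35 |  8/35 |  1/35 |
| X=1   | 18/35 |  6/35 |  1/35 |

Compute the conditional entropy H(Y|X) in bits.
0.9928 bits

H(Y|X) = H(X,Y) - H(X)

H(X,Y) = -Σ_{x,y} P(x,y) log₂ P(x,y). Per-cell terms -P(x,y)·log₂P(x,y):
  X=0: 0.14655, 0.48669, 0.14655
  X=1: 0.49338, 0.43617, 0.14655
Sum of the 6 terms: H(X,Y) = 1.8559 bits

Marginal of X (row sums):
  P(X=0) = 1/35 + 8/35 + 1/35 = 2/7
  P(X=1) = 18/35 + 6/35 + 1/35 = 5/7
H(X) = -[(2/7)·log₂(2/7) + (5/7)·log₂(5/7)]
  = 0.51639 + 0.34673 = 0.8631 bits

H(Y|X) = H(X,Y) - H(X) = 1.8559 - 0.8631 = 0.9928 bits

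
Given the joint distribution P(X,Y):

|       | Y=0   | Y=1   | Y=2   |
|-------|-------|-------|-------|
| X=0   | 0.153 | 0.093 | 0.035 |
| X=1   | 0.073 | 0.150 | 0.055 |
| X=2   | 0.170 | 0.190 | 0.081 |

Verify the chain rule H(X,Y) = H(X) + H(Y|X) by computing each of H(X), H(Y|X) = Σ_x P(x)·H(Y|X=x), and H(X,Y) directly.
H(X) = 1.5489 bits, H(Y|X) = 1.4533 bits, H(X,Y) = 3.0022 bits

Marginal of X (row sums):
  P(X=0) = 0.153 + 0.093 + 0.035 = 0.281
  P(X=1) = 0.073 + 0.150 + 0.055 = 0.278
  P(X=2) = 0.170 + 0.190 + 0.081 = 0.441
H(X) = -[0.281·log₂(0.281) + 0.278·log₂(0.278) + 0.441·log₂(0.441)]
  = 0.51461 + 0.51342 + 0.52089 = 1.5489 bits

H(Y|X) = Σ_x P(x)·H(Y|X=x):
  X=0: P(X=0) = 0.281, P(Y|X=0) = (153/281, 93/281, 35/281) → H(Y|X=0) = 1.37981
  X=1: P(X=1) = 0.278, P(Y|X=1) = (73/278, 75/139, 55/278) → H(Y|X=1) = 1.44932
  X=2: P(X=2) = 0.441, P(Y|X=2) = (170/441, 190/441, 9/49) → H(Y|X=2) = 1.50256
H(Y|X) = 0.281·1.37981 + 0.278·1.44932 + 0.441·1.50256 = 1.4533 bits

H(X,Y) = -Σ_{x,y} P(x,y) log₂ P(x,y). Per-cell terms -P(x,y)·log₂P(x,y):
  X=0: 0.41438, 0.31868, 0.16928
  X=1: 0.27565, 0.41054, 0.23014
  X=2: 0.43459, 0.45523, 0.29370
Sum of the 9 terms: H(X,Y) = 3.0022 bits

Chain rule check:
  H(X) + H(Y|X) = 1.5489 + 1.4533 = 3.0022 bits
  H(X,Y) = 3.0022 bits
✓ Chain rule verified.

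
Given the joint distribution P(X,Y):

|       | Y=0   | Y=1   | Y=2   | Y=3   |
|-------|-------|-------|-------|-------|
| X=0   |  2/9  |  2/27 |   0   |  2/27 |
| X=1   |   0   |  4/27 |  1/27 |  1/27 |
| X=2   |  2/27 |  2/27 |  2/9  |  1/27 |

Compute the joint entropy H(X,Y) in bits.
3.0134 bits

H(X,Y) = -Σ_{x,y} P(x,y) log₂ P(x,y). Per-cell terms -P(x,y)·log₂P(x,y):
  X=0: 0.48221, 0.27814, 0.00000, 0.27814
  X=1: 0.00000, 0.40813, 0.17611, 0.17611
  X=2: 0.27814, 0.27814, 0.48221, 0.17611
  (cells with P = 0 contribute 0)
Sum of the 12 terms: H(X,Y) = 3.0134 bits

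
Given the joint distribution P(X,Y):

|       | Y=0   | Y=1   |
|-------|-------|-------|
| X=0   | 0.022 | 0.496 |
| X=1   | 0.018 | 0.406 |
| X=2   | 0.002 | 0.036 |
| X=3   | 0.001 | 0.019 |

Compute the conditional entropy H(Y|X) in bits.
0.2558 bits

H(Y|X) = H(X,Y) - H(X)

H(X,Y) = -Σ_{x,y} P(x,y) log₂ P(x,y). Per-cell terms -P(x,y)·log₂P(x,y):
  X=0: 0.12114, 0.50175
  X=1: 0.10433, 0.52798
  X=2: 0.01793, 0.17265
  X=3: 0.00997, 0.10864
Sum of the 8 terms: H(X,Y) = 1.5644 bits

Marginal of X (row sums):
  P(X=0) = 0.022 + 0.496 = 0.518
  P(X=1) = 0.018 + 0.406 = 0.424
  P(X=2) = 0.002 + 0.036 = 0.038
  P(X=3) = 0.001 + 0.019 = 0.020
H(X) = -[0.518·log₂(0.518) + 0.424·log₂(0.424) + 0.038·log₂(0.038) + 0.020·log₂(0.020)]
  = 0.49157 + 0.52485 + 0.17928 + 0.11288 = 1.3086 bits

H(Y|X) = H(X,Y) - H(X) = 1.5644 - 1.3086 = 0.2558 bits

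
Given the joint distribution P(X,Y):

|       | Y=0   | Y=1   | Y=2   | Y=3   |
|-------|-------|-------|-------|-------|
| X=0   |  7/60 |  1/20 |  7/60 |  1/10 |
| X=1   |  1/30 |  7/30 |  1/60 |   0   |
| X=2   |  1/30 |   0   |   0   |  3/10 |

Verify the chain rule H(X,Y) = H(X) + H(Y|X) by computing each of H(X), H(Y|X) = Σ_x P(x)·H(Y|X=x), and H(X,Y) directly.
H(X) = 1.5741 bits, H(Y|X) = 1.1340 bits, H(X,Y) = 2.7081 bits

Marginal of X (row sums):
  P(X=0) = 7/60 + 1/20 + 7/60 + 1/10 = 23/60
  P(X=1) = 1/30 + 7/30 + 1/60 + 0 = 17/60
  P(X=2) = 1/30 + 0 + 0 + 3/10 = 1/3
H(X) = -[(23/60)·log₂(23/60) + (17/60)·log₂(17/60) + (1/3)·log₂(1/3)]
  = 0.5303 + 0.5155 + 0.5283 = 1.5741 bits

H(Y|X) = Σ_x P(x)·H(Y|X=x):
  X=0: P(X=0) = 23/60, P(Y|X=0) = (7/23, 3/23, 7/23, 6/23) → H(Y|X=0) = 1.9337
  X=1: P(X=1) = 17/60, P(Y|X=1) = (2/17, 14/17, 1/17, 0) → H(Y|X=1) = 0.8343
  X=2: P(X=2) = 1/3, P(Y|X=2) = (1/10, 0, 0, 9/10) → H(Y|X=2) = 0.4690
H(Y|X) = (23/60)·1.9337 + (17/60)·0.8343 + (1/3)·0.4690 = 1.1340 bits

H(X,Y) = -Σ_{x,y} P(x,y) log₂ P(x,y). Per-cell terms -P(x,y)·log₂P(x,y):
  X=0: 0.3616, 0.2161, 0.3616, 0.3322
  X=1: 0.1636, 0.4899, 0.0984, 0.0000
  X=2: 0.1636, 0.0000, 0.0000, 0.5211
  (cells with P = 0 contribute 0)
Sum of the 12 terms: H(X,Y) = 2.7081 bits

Chain rule check:
  H(X) + H(Y|X) = 1.5741 + 1.1340 = 2.7081 bits
  H(X,Y) = 2.7081 bits
✓ Chain rule verified.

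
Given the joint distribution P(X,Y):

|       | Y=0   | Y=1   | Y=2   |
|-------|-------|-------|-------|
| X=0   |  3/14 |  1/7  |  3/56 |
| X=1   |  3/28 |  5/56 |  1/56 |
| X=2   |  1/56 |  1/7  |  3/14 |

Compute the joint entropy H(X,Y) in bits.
2.8446 bits

H(X,Y) = -Σ_{x,y} P(x,y) log₂ P(x,y). Per-cell terms -P(x,y)·log₂P(x,y):
  X=0: 0.47623, 0.40105, 0.22620
  X=1: 0.34526, 0.31120, 0.10370
  X=2: 0.10370, 0.40105, 0.47623
Sum of the 9 terms: H(X,Y) = 2.8446 bits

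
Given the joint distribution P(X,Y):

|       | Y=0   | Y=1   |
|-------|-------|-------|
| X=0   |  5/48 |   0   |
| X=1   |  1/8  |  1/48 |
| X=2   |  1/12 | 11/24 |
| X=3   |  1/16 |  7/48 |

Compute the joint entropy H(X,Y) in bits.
2.3009 bits

H(X,Y) = -Σ_{x,y} P(x,y) log₂ P(x,y). Per-cell terms -P(x,y)·log₂P(x,y):
  X=0: 0.33990, 0.00000
  X=1: 0.37500, 0.11635
  X=2: 0.29875, 0.51587
  X=3: 0.25000, 0.40507
  (cells with P = 0 contribute 0)
Sum of the 8 terms: H(X,Y) = 2.3009 bits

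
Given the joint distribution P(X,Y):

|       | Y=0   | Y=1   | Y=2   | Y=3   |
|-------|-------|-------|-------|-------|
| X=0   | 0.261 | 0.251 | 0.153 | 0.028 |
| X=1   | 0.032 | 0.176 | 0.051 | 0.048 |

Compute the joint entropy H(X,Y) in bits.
2.5944 bits

H(X,Y) = -Σ_{x,y} P(x,y) log₂ P(x,y). Per-cell terms -P(x,y)·log₂P(x,y):
  X=0: 0.50579, 0.50055, 0.41438, 0.14444
  X=1: 0.15891, 0.44112, 0.21896, 0.21028
Sum of the 8 terms: H(X,Y) = 2.5944 bits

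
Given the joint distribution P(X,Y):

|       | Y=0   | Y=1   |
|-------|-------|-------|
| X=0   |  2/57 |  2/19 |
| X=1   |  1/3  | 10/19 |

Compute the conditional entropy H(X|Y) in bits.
0.5777 bits

H(X|Y) = H(X,Y) - H(Y)

H(X,Y) = -Σ_{x,y} P(x,y) log₂ P(x,y). Per-cell terms -P(x,y)·log₂P(x,y):
  X=0: 0.169575, 0.341887
  X=1: 0.528321, 0.487368
Sum of the 4 terms: H(X,Y) = 1.52715 bits

Marginal of Y (column sums):
  P(Y=0) = 2/57 + 1/3 = 7/19
  P(Y=1) = 2/19 + 10/19 = 12/19
H(Y) = -[(7/19)·log₂(7/19) + (12/19)·log₂(12/19)]
  = 0.530737 + 0.418715 = 0.94945 bits

H(X|Y) = H(X,Y) - H(Y) = 1.52715 - 0.94945 = 0.5777 bits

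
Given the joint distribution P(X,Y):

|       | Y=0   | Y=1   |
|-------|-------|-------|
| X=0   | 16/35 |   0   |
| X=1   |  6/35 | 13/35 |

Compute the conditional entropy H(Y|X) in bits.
0.4884 bits

H(Y|X) = H(X,Y) - H(X)

H(X,Y) = -Σ_{x,y} P(x,y) log₂ P(x,y). Per-cell terms -P(x,y)·log₂P(x,y):
  X=0: 0.5162, 0.0000
  X=1: 0.4362, 0.5307
  (cells with P = 0 contribute 0)
Sum of the 4 terms: H(X,Y) = 1.4831 bits

Marginal of X (row sums):
  P(X=0) = 16/35 + 0 = 16/35
  P(X=1) = 6/35 + 13/35 = 19/35
H(X) = -[(16/35)·log₂(16/35) + (19/35)·log₂(19/35)]
  = 0.5162 + 0.4785 = 0.9947 bits

H(Y|X) = H(X,Y) - H(X) = 1.4831 - 0.9947 = 0.4884 bits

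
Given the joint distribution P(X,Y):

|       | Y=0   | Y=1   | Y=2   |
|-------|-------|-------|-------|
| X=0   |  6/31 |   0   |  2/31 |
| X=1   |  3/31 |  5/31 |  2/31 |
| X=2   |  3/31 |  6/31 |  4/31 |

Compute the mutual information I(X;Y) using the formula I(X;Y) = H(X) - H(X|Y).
0.2362 bits

I(X;Y) = H(X) - H(X|Y)

Marginal of X (row sums):
  P(X=0) = 6/31 + 0 + 2/31 = 8/31
  P(X=1) = 3/31 + 5/31 + 2/31 = 10/31
  P(X=2) = 3/31 + 6/31 + 4/31 = 13/31
H(X) = -[(8/31)·log₂(8/31) + (10/31)·log₂(10/31) + (13/31)·log₂(13/31)]
  = 0.50431 + 0.52654 + 0.52577 = 1.55662 bits

Marginal of Y (column sums):
  P(Y=0) = 6/31 + 3/31 + 3/31 = 12/31
  P(Y=1) = 0 + 5/31 + 6/31 = 11/31
  P(Y=2) = 2/31 + 2/31 + 4/31 = 8/31
H(X|Y) = Σ_y P(y)·H(X|Y=y):
  Y=0: P(Y=0) = 12/31, P(X|Y=0) = (1/2, 1/4, 1/4) → H(X|Y=0) = 1.50000
  Y=1: P(Y=1) = 11/31, P(X|Y=1) = (0, 5/11, 6/11) → H(X|Y=1) = 0.99403
  Y=2: P(Y=2) = 8/31, P(X|Y=2) = (1/4, 1/4, 1/2) → H(X|Y=2) = 1.50000
H(X|Y) = (12/31)·1.50000 + (11/31)·0.99403 + (8/31)·1.50000 = 1.32046 bits

I(X;Y) = H(X) - H(X|Y) = 1.55662 - 1.32046 = 0.2362 bits

Cross-check via I(X;Y) = H(X) + H(Y) - H(X,Y): computing H(Y) from the column sums and H(X,Y) from the 9 cells in the same way gives H(Y) = 1.56474 bits and H(X,Y) = 2.88520 bits, so
I(X;Y) = 1.55662 + 1.56474 - 2.88520 = 0.2362 bits ✓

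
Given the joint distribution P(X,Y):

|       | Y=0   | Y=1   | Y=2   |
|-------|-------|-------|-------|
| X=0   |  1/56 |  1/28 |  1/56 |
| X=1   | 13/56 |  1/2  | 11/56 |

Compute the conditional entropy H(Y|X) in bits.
1.4582 bits

H(Y|X) = H(X,Y) - H(X)

H(X,Y) = -Σ_{x,y} P(x,y) log₂ P(x,y). Per-cell terms -P(x,y)·log₂P(x,y):
  X=0: 0.10370, 0.17169, 0.10370
  X=1: 0.48911, 0.50000, 0.46120
Sum of the 6 terms: H(X,Y) = 1.8294 bits

Marginal of X (row sums):
  P(X=0) = 1/56 + 1/28 + 1/56 = 1/14
  P(X=1) = 13/56 + 1/2 + 11/56 = 13/14
H(X) = -[(1/14)·log₂(1/14) + (13/14)·log₂(13/14)]
  = 0.27195 + 0.09928 = 0.3712 bits

H(Y|X) = H(X,Y) - H(X) = 1.8294 - 0.3712 = 1.4582 bits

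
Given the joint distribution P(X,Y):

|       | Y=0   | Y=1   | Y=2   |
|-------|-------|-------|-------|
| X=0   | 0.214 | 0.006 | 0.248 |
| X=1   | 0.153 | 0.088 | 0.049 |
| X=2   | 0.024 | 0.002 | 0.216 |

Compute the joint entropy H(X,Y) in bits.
2.5799 bits

H(X,Y) = -Σ_{x,y} P(x,y) log₂ P(x,y). Per-cell terms -P(x,y)·log₂P(x,y):
  X=0: 0.47600, 0.04428, 0.49887
  X=1: 0.41438, 0.30856, 0.21320
  X=2: 0.12914, 0.01793, 0.47755
Sum of the 9 terms: H(X,Y) = 2.5799 bits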